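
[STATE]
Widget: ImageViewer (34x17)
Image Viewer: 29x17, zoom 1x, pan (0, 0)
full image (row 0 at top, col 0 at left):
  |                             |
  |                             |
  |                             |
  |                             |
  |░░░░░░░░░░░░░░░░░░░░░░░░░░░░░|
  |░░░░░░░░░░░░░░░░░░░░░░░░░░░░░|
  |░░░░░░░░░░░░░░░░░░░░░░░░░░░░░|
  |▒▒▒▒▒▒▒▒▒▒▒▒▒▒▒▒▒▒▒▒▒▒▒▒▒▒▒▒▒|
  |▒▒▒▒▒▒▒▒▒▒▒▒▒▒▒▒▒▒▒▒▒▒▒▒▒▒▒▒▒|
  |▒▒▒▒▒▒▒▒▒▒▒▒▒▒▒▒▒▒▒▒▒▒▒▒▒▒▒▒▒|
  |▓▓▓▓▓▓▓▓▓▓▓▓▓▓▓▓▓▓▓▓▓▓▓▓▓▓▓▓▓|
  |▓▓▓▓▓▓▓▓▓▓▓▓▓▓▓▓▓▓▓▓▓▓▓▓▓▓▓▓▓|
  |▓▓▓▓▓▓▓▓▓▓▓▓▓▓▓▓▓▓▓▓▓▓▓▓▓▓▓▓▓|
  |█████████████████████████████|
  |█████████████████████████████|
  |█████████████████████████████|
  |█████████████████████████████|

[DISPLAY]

                                  
                                  
                                  
                                  
░░░░░░░░░░░░░░░░░░░░░░░░░░░░░     
░░░░░░░░░░░░░░░░░░░░░░░░░░░░░     
░░░░░░░░░░░░░░░░░░░░░░░░░░░░░     
▒▒▒▒▒▒▒▒▒▒▒▒▒▒▒▒▒▒▒▒▒▒▒▒▒▒▒▒▒     
▒▒▒▒▒▒▒▒▒▒▒▒▒▒▒▒▒▒▒▒▒▒▒▒▒▒▒▒▒     
▒▒▒▒▒▒▒▒▒▒▒▒▒▒▒▒▒▒▒▒▒▒▒▒▒▒▒▒▒     
▓▓▓▓▓▓▓▓▓▓▓▓▓▓▓▓▓▓▓▓▓▓▓▓▓▓▓▓▓     
▓▓▓▓▓▓▓▓▓▓▓▓▓▓▓▓▓▓▓▓▓▓▓▓▓▓▓▓▓     
▓▓▓▓▓▓▓▓▓▓▓▓▓▓▓▓▓▓▓▓▓▓▓▓▓▓▓▓▓     
█████████████████████████████     
█████████████████████████████     
█████████████████████████████     
█████████████████████████████     


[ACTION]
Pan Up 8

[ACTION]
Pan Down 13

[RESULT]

█████████████████████████████     
█████████████████████████████     
█████████████████████████████     
█████████████████████████████     
                                  
                                  
                                  
                                  
                                  
                                  
                                  
                                  
                                  
                                  
                                  
                                  
                                  


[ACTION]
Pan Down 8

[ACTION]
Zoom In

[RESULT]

▓▓▓▓▓▓▓▓▓▓▓▓▓▓▓▓▓▓▓▓▓▓▓▓▓▓▓▓▓▓▓▓▓▓
▓▓▓▓▓▓▓▓▓▓▓▓▓▓▓▓▓▓▓▓▓▓▓▓▓▓▓▓▓▓▓▓▓▓
▓▓▓▓▓▓▓▓▓▓▓▓▓▓▓▓▓▓▓▓▓▓▓▓▓▓▓▓▓▓▓▓▓▓
▓▓▓▓▓▓▓▓▓▓▓▓▓▓▓▓▓▓▓▓▓▓▓▓▓▓▓▓▓▓▓▓▓▓
▓▓▓▓▓▓▓▓▓▓▓▓▓▓▓▓▓▓▓▓▓▓▓▓▓▓▓▓▓▓▓▓▓▓
██████████████████████████████████
██████████████████████████████████
██████████████████████████████████
██████████████████████████████████
██████████████████████████████████
██████████████████████████████████
██████████████████████████████████
██████████████████████████████████
                                  
                                  
                                  
                                  


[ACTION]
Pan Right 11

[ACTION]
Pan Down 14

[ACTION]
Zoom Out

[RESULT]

                                  
                                  
                                  
                                  
                                  
                                  
                                  
                                  
                                  
                                  
                                  
                                  
                                  
                                  
                                  
                                  
                                  


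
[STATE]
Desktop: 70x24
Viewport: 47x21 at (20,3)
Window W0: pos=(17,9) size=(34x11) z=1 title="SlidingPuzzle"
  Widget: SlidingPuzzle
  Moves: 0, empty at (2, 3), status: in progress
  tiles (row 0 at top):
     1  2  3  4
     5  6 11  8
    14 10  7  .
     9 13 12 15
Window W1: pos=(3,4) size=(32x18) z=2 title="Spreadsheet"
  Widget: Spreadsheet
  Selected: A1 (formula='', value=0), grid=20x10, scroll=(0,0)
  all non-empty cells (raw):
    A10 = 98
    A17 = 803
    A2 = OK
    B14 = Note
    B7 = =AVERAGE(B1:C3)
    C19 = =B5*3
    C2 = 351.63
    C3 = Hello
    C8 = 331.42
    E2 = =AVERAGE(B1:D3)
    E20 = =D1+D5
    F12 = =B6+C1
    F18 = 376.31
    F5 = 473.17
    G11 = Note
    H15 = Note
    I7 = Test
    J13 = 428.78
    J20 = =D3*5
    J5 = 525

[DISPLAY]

                                               
━━━━━━━━━━━━━━┓                                
              ┃                                
──────────────┨                                
              ┃                                
       C      ┃                                
--------------┃━━━━━━━━━━━━━━━┓                
   0       0  ┃               ┃                
   0  351.63  ┃───────────────┨                
   0Hello     ┃───┐           ┃                
   0       0  ┃ 4 │           ┃                
   0       0  ┃───┤           ┃                
   0       0  ┃ 8 │           ┃                
0.33       0  ┃───┤           ┃                
   0  331.42  ┃   │           ┃                
   0       0  ┃───┤           ┃                
   0       0  ┃━━━━━━━━━━━━━━━┛                
   0       0  ┃                                
━━━━━━━━━━━━━━┛                                
                                               
                                               


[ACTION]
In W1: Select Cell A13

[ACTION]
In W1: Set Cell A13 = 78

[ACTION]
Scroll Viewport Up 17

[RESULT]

                                               
                                               
                                               
                                               
━━━━━━━━━━━━━━┓                                
              ┃                                
──────────────┨                                
              ┃                                
       C      ┃                                
--------------┃━━━━━━━━━━━━━━━┓                
   0       0  ┃               ┃                
   0  351.63  ┃───────────────┨                
   0Hello     ┃───┐           ┃                
   0       0  ┃ 4 │           ┃                
   0       0  ┃───┤           ┃                
   0       0  ┃ 8 │           ┃                
0.33       0  ┃───┤           ┃                
   0  331.42  ┃   │           ┃                
   0       0  ┃───┤           ┃                
   0       0  ┃━━━━━━━━━━━━━━━┛                
   0       0  ┃                                


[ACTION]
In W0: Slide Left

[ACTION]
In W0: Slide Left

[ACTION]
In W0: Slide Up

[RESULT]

                                               
                                               
                                               
                                               
━━━━━━━━━━━━━━┓                                
              ┃                                
──────────────┨                                
              ┃                                
       C      ┃                                
--------------┃━━━━━━━━━━━━━━━┓                
   0       0  ┃               ┃                
   0  351.63  ┃───────────────┨                
   0Hello     ┃───┐           ┃                
   0       0  ┃ 4 │           ┃                
   0       0  ┃───┤           ┃                
   0       0  ┃ 8 │           ┃                
0.33       0  ┃───┤           ┃                
   0  331.42  ┃15 │           ┃                
   0       0  ┃───┤           ┃                
   0       0  ┃━━━━━━━━━━━━━━━┛                
   0       0  ┃                                


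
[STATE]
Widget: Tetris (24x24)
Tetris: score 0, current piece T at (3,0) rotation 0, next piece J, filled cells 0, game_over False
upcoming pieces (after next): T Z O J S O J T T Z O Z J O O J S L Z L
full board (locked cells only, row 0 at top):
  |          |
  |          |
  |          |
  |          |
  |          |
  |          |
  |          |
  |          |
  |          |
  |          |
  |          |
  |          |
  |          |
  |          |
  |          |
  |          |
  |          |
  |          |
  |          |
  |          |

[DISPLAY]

    ▒     │Next:        
   ▒▒▒    │█            
          │███          
          │             
          │             
          │             
          │Score:       
          │0            
          │             
          │             
          │             
          │             
          │             
          │             
          │             
          │             
          │             
          │             
          │             
          │             
          │             
          │             
          │             
          │             


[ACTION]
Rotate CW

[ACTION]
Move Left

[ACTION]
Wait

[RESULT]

          │Next:        
  ▒       │█            
  ▒▒      │███          
  ▒       │             
          │             
          │             
          │Score:       
          │0            
          │             
          │             
          │             
          │             
          │             
          │             
          │             
          │             
          │             
          │             
          │             
          │             
          │             
          │             
          │             
          │             


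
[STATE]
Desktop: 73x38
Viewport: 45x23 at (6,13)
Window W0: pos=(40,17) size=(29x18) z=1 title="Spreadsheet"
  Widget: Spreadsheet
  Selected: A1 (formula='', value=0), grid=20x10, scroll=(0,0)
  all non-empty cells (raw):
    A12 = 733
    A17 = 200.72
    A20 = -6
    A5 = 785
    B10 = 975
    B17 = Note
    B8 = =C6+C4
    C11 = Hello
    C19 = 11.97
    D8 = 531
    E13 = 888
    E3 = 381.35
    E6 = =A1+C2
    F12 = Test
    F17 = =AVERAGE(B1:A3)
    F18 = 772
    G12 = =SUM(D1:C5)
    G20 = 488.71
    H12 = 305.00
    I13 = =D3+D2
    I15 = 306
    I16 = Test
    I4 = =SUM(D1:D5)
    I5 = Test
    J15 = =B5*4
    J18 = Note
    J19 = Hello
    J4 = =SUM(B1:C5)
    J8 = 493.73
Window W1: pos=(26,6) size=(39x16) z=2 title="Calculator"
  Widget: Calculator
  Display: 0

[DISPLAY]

                    ┃│ 4 │ 5 │ 6 │ × │       
                    ┃├───┼───┼───┼───┤       
                    ┃│ 1 │ 2 │ 3 │ - │       
                    ┃├───┼───┼───┼───┤       
                    ┃│ 0 │ . │ = │ + │       
                    ┃├───┼───┼───┼───┤       
                    ┃│ C │ MC│ MR│ M+│       
                    ┃└───┴───┴───┴───┘       
                    ┗━━━━━━━━━━━━━━━━━━━━━━━━
                                  ┃----------
                                  ┃  1      [
                                  ┃  2       
                                  ┃  3       
                                  ┃  4       
                                  ┃  5      7
                                  ┃  6       
                                  ┃  7       
                                  ┃  8       
                                  ┃  9       
                                  ┃ 10       
                                  ┃ 11       
                                  ┗━━━━━━━━━━
                                             


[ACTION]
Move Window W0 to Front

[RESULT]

                    ┃│ 4 │ 5 │ 6 │ × │       
                    ┃├───┼───┼───┼───┤       
                    ┃│ 1 │ 2 │ 3 │ - │       
                    ┃├───┼───┼───┼───┤       
                    ┃│ 0 │ . │ = │┏━━━━━━━━━━
                    ┃├───┼───┼───┼┃ Spreadshe
                    ┃│ C │ MC│ MR│┠──────────
                    ┃└───┴───┴───┴┃A1:       
                    ┗━━━━━━━━━━━━━┃       A  
                                  ┃----------
                                  ┃  1      [
                                  ┃  2       
                                  ┃  3       
                                  ┃  4       
                                  ┃  5      7
                                  ┃  6       
                                  ┃  7       
                                  ┃  8       
                                  ┃  9       
                                  ┃ 10       
                                  ┃ 11       
                                  ┗━━━━━━━━━━
                                             


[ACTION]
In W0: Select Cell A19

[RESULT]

                    ┃│ 4 │ 5 │ 6 │ × │       
                    ┃├───┼───┼───┼───┤       
                    ┃│ 1 │ 2 │ 3 │ - │       
                    ┃├───┼───┼───┼───┤       
                    ┃│ 0 │ . │ = │┏━━━━━━━━━━
                    ┃├───┼───┼───┼┃ Spreadshe
                    ┃│ C │ MC│ MR│┠──────────
                    ┃└───┴───┴───┴┃A19:      
                    ┗━━━━━━━━━━━━━┃       A  
                                  ┃----------
                                  ┃  1       
                                  ┃  2       
                                  ┃  3       
                                  ┃  4       
                                  ┃  5      7
                                  ┃  6       
                                  ┃  7       
                                  ┃  8       
                                  ┃  9       
                                  ┃ 10       
                                  ┃ 11       
                                  ┗━━━━━━━━━━
                                             


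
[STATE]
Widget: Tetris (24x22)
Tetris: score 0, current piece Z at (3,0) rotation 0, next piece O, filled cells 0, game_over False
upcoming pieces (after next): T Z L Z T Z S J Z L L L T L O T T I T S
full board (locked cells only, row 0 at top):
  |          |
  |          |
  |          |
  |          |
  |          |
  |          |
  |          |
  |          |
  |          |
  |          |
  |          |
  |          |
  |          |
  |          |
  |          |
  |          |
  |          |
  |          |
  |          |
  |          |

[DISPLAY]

   ▓▓     │Next:        
    ▓▓    │▓▓           
          │▓▓           
          │             
          │             
          │             
          │Score:       
          │0            
          │             
          │             
          │             
          │             
          │             
          │             
          │             
          │             
          │             
          │             
          │             
          │             
          │             
          │             


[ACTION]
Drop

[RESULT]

          │Next:        
   ▓▓     │▓▓           
    ▓▓    │▓▓           
          │             
          │             
          │             
          │Score:       
          │0            
          │             
          │             
          │             
          │             
          │             
          │             
          │             
          │             
          │             
          │             
          │             
          │             
          │             
          │             


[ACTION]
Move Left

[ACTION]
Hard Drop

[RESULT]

    ▓▓    │Next:        
    ▓▓    │ ▒           
          │▒▒▒          
          │             
          │             
          │             
          │Score:       
          │0            
          │             
          │             
          │             
          │             
          │             
          │             
          │             
          │             
          │             
          │             
  ▓▓      │             
   ▓▓     │             
          │             
          │             


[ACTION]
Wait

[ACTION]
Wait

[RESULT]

          │Next:        
          │ ▒           
    ▓▓    │▒▒▒          
    ▓▓    │             
          │             
          │             
          │Score:       
          │0            
          │             
          │             
          │             
          │             
          │             
          │             
          │             
          │             
          │             
          │             
  ▓▓      │             
   ▓▓     │             
          │             
          │             


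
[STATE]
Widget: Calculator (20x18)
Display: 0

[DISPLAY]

                   0
┌───┬───┬───┬───┐   
│ 7 │ 8 │ 9 │ ÷ │   
├───┼───┼───┼───┤   
│ 4 │ 5 │ 6 │ × │   
├───┼───┼───┼───┤   
│ 1 │ 2 │ 3 │ - │   
├───┼───┼───┼───┤   
│ 0 │ . │ = │ + │   
├───┼───┼───┼───┤   
│ C │ MC│ MR│ M+│   
└───┴───┴───┴───┘   
                    
                    
                    
                    
                    
                    


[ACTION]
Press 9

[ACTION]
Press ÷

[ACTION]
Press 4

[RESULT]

                   4
┌───┬───┬───┬───┐   
│ 7 │ 8 │ 9 │ ÷ │   
├───┼───┼───┼───┤   
│ 4 │ 5 │ 6 │ × │   
├───┼───┼───┼───┤   
│ 1 │ 2 │ 3 │ - │   
├───┼───┼───┼───┤   
│ 0 │ . │ = │ + │   
├───┼───┼───┼───┤   
│ C │ MC│ MR│ M+│   
└───┴───┴───┴───┘   
                    
                    
                    
                    
                    
                    


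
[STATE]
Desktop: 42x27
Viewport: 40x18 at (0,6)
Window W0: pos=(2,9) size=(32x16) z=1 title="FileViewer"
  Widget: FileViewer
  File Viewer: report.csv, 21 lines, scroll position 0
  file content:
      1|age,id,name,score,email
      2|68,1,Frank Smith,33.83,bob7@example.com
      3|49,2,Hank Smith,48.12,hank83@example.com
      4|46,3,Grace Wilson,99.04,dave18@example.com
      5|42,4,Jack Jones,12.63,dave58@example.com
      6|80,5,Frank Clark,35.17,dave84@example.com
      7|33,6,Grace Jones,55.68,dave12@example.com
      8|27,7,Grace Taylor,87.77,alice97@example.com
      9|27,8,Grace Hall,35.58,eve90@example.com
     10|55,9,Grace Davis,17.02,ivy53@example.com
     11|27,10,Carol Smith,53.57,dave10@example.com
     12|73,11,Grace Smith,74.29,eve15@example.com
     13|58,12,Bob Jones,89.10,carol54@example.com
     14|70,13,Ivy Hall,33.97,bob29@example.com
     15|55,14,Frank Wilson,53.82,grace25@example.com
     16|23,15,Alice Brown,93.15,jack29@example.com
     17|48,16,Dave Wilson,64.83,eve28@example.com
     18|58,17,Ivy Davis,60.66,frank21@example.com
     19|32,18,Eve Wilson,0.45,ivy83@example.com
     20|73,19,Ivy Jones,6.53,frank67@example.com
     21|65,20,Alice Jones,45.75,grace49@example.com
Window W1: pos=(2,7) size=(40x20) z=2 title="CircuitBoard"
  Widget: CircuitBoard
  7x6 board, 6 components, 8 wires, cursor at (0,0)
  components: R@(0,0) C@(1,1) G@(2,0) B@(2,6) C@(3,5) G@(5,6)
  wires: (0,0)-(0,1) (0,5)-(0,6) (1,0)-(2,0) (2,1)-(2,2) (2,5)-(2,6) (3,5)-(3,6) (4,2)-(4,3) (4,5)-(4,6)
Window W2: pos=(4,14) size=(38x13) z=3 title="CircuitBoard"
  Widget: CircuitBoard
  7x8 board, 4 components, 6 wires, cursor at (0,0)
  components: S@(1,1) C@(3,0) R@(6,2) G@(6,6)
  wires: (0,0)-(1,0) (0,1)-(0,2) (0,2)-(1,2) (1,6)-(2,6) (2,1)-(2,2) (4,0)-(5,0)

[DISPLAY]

                                        
  ┏━━━━━━━━━━━━━━━━━━━━━━━━━━━━━━━━━━━━━
  ┃ CircuitBoard                        
  ┠─────────────────────────────────────
  ┃   0 1 2 3 4 5 6                     
  ┃0  [R]─ ·               · ─ ·        
  ┃                                     
  ┃1   ·   C                            
  ┃ ┏━━━━━━━━━━━━━━━━━━━━━━━━━━━━━━━━━━━
  ┃2┃ CircuitBoard                      
  ┃ ┠───────────────────────────────────
  ┃3┃   0 1 2 3 4 5 6                   
  ┃ ┃0  [.]  · ─ ·                      
  ┃4┃    │       │                      
  ┃ ┃1   ·   S   ·               ·      
  ┃5┃                            │      
  ┃C┃2       · ─ ·               ·      
  ┃ ┃                                   


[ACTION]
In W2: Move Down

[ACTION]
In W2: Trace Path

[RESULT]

                                        
  ┏━━━━━━━━━━━━━━━━━━━━━━━━━━━━━━━━━━━━━
  ┃ CircuitBoard                        
  ┠─────────────────────────────────────
  ┃   0 1 2 3 4 5 6                     
  ┃0  [R]─ ·               · ─ ·        
  ┃                                     
  ┃1   ·   C                            
  ┃ ┏━━━━━━━━━━━━━━━━━━━━━━━━━━━━━━━━━━━
  ┃2┃ CircuitBoard                      
  ┃ ┠───────────────────────────────────
  ┃3┃   0 1 2 3 4 5 6                   
  ┃ ┃0   ·   · ─ ·                      
  ┃4┃    │       │                      
  ┃ ┃1  [.]  S   ·               ·      
  ┃5┃                            │      
  ┃C┃2       · ─ ·               ·      
  ┃ ┃                                   


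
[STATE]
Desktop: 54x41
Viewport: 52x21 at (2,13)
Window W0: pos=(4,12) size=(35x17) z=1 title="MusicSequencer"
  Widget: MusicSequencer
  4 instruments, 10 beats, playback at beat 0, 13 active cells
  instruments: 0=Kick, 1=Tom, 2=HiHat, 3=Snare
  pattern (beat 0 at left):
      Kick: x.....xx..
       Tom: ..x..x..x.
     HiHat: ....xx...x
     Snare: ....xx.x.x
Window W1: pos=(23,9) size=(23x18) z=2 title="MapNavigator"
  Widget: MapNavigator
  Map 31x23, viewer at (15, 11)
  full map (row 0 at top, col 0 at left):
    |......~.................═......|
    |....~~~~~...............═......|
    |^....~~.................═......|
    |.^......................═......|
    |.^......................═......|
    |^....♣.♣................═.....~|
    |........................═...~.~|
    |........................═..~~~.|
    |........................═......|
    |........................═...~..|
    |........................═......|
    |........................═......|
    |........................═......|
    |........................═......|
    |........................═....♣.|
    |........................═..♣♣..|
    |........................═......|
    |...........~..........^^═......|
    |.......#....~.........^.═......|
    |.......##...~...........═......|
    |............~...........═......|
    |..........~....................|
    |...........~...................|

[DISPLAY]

  ┃ MusicSequencer   ┃♣.♣................═.┃        
  ┠──────────────────┃...................═.┃        
  ┃      ▼123456789  ┃...................═.┃        
  ┃  Kick█·····██··  ┃...................═.┃        
  ┃   Tom··█··█··█·  ┃...................═.┃        
  ┃ HiHat····██···█  ┃...................═.┃        
  ┃ Snare····██·█·█  ┃..........@........═.┃        
  ┃                  ┃...................═.┃        
  ┃                  ┃...................═.┃        
  ┃                  ┃...................═.┃        
  ┃                  ┃...................═.┃        
  ┃                  ┃...................═.┃        
  ┃                  ┃......~..........^^═.┃        
  ┃                  ┗━━━━━━━━━━━━━━━━━━━━━┛        
  ┃                                 ┃               
  ┗━━━━━━━━━━━━━━━━━━━━━━━━━━━━━━━━━┛               
                                                    
                                                    
                                                    
                                                    
                                                    


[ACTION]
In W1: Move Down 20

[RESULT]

  ┃ MusicSequencer   ┃...................═.┃        
  ┠──────────────────┃......~..........^^═.┃        
  ┃      ▼123456789  ┃..#....~.........^.═.┃        
  ┃  Kick█·····██··  ┃..##...~...........═.┃        
  ┃   Tom··█··█··█·  ┃.......~...........═.┃        
  ┃ HiHat····██···█  ┃.....~...............┃        
  ┃ Snare····██·█·█  ┃......~...@..........┃        
  ┃                  ┃                     ┃        
  ┃                  ┃                     ┃        
  ┃                  ┃                     ┃        
  ┃                  ┃                     ┃        
  ┃                  ┃                     ┃        
  ┃                  ┃                     ┃        
  ┃                  ┗━━━━━━━━━━━━━━━━━━━━━┛        
  ┃                                 ┃               
  ┗━━━━━━━━━━━━━━━━━━━━━━━━━━━━━━━━━┛               
                                                    
                                                    
                                                    
                                                    
                                                    


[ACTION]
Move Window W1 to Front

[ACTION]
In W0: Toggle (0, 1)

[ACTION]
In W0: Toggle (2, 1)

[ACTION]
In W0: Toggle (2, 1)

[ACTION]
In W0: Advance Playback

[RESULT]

  ┃ MusicSequencer   ┃...................═.┃        
  ┠──────────────────┃......~..........^^═.┃        
  ┃      0▼23456789  ┃..#....~.........^.═.┃        
  ┃  Kick██····██··  ┃..##...~...........═.┃        
  ┃   Tom··█··█··█·  ┃.......~...........═.┃        
  ┃ HiHat····██···█  ┃.....~...............┃        
  ┃ Snare····██·█·█  ┃......~...@..........┃        
  ┃                  ┃                     ┃        
  ┃                  ┃                     ┃        
  ┃                  ┃                     ┃        
  ┃                  ┃                     ┃        
  ┃                  ┃                     ┃        
  ┃                  ┃                     ┃        
  ┃                  ┗━━━━━━━━━━━━━━━━━━━━━┛        
  ┃                                 ┃               
  ┗━━━━━━━━━━━━━━━━━━━━━━━━━━━━━━━━━┛               
                                                    
                                                    
                                                    
                                                    
                                                    


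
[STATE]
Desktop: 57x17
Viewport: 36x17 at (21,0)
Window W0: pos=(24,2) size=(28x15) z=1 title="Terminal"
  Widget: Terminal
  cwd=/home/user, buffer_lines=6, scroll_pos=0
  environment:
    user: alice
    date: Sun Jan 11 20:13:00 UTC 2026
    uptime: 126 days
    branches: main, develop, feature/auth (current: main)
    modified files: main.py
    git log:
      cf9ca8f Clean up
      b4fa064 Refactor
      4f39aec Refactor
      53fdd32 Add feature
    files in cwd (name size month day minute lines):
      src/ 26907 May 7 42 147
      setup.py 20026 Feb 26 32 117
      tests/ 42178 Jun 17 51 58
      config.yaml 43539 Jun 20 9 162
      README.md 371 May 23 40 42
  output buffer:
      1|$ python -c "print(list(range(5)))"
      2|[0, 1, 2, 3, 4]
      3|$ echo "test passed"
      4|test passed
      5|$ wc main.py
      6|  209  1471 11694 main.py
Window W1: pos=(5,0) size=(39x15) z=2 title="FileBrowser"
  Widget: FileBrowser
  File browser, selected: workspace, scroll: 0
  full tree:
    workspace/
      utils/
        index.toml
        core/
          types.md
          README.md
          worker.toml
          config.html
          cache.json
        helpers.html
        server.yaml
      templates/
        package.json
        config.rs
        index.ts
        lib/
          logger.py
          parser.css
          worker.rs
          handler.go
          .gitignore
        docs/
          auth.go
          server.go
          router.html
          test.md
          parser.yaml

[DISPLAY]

━━━━━━━━━━━━━━━━━━━━━━┓             
                      ┃             
──────────────────────┨━━━━━━━┓     
/                     ┃       ┃     
                      ┃───────┨     
es/                   ┃list(ra┃     
                      ┃       ┃     
                      ┃"      ┃     
                      ┃       ┃     
                      ┃       ┃     
                      ┃ain.py ┃     
                      ┃       ┃     
                      ┃       ┃     
                      ┃       ┃     
━━━━━━━━━━━━━━━━━━━━━━┛       ┃     
   ┃                          ┃     
   ┗━━━━━━━━━━━━━━━━━━━━━━━━━━┛     


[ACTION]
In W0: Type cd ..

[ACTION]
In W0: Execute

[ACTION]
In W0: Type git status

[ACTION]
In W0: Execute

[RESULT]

━━━━━━━━━━━━━━━━━━━━━━┓             
                      ┃             
──────────────────────┨━━━━━━━┓     
/                     ┃       ┃     
                      ┃───────┨     
es/                   ┃       ┃     
                      ┃       ┃     
                      ┃ain.py ┃     
                      ┃       ┃     
                      ┃       ┃     
                      ┃       ┃     
                      ┃       ┃     
                      ┃for com┃     
                      ┃       ┃     
━━━━━━━━━━━━━━━━━━━━━━┛ main.p┃     
   ┃$ █                       ┃     
   ┗━━━━━━━━━━━━━━━━━━━━━━━━━━┛     


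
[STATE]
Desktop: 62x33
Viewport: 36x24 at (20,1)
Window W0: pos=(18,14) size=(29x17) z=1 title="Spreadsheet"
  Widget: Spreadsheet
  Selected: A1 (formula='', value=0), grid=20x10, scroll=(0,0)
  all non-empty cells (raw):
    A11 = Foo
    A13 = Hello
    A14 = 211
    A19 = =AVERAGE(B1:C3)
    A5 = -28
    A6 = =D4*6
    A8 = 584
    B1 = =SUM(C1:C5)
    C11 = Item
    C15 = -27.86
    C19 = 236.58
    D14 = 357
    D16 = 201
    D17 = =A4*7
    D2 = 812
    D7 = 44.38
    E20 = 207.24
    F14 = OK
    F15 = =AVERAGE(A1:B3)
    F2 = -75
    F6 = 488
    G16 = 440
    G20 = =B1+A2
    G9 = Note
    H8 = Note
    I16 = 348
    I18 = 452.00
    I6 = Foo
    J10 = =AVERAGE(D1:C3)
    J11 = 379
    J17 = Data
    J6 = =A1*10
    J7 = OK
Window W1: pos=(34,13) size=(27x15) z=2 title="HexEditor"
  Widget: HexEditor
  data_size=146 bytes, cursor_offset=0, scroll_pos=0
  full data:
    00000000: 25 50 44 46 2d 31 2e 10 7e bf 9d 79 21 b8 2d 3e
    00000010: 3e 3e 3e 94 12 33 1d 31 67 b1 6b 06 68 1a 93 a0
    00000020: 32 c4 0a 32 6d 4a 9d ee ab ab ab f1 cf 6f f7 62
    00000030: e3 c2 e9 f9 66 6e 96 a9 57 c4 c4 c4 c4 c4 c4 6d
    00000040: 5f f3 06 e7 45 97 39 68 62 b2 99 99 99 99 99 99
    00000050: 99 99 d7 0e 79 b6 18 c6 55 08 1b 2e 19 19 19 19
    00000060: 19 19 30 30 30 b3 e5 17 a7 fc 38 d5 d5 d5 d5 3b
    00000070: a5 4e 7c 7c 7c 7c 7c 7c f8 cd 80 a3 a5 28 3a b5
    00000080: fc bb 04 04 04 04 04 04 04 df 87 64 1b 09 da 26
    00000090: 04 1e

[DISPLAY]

                                    
                                    
                                    
                                    
                                    
                                    
                                    
                                    
                                    
                                    
                                    
                                    
              ┏━━━━━━━━━━━━━━━━━━━━━
━━━━━━━━━━━━━━┃ HexEditor           
Spreadsheet   ┠─────────────────────
──────────────┃00000000  25 50 44 46
1:            ┃00000010  3e 3e 3e 94
      A       ┃00000020  32 c4 0a 32
--------------┃00000030  e3 c2 e9 f9
 1      [0]   ┃00000040  5f f3 06 e7
 2        0   ┃00000050  99 99 d7 0e
 3        0   ┃00000060  19 19 30 30
 4        0   ┃00000070  a5 4e 7c 7c
 5      -28   ┃00000080  fc bb 04 04


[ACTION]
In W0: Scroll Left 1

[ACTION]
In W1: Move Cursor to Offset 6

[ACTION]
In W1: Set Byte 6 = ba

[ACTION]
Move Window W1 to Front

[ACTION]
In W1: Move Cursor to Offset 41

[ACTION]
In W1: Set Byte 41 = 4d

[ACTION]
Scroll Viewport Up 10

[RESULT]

                                    
                                    
                                    
                                    
                                    
                                    
                                    
                                    
                                    
                                    
                                    
                                    
                                    
              ┏━━━━━━━━━━━━━━━━━━━━━
━━━━━━━━━━━━━━┃ HexEditor           
Spreadsheet   ┠─────────────────────
──────────────┃00000000  25 50 44 46
1:            ┃00000010  3e 3e 3e 94
      A       ┃00000020  32 c4 0a 32
--------------┃00000030  e3 c2 e9 f9
 1      [0]   ┃00000040  5f f3 06 e7
 2        0   ┃00000050  99 99 d7 0e
 3        0   ┃00000060  19 19 30 30
 4        0   ┃00000070  a5 4e 7c 7c


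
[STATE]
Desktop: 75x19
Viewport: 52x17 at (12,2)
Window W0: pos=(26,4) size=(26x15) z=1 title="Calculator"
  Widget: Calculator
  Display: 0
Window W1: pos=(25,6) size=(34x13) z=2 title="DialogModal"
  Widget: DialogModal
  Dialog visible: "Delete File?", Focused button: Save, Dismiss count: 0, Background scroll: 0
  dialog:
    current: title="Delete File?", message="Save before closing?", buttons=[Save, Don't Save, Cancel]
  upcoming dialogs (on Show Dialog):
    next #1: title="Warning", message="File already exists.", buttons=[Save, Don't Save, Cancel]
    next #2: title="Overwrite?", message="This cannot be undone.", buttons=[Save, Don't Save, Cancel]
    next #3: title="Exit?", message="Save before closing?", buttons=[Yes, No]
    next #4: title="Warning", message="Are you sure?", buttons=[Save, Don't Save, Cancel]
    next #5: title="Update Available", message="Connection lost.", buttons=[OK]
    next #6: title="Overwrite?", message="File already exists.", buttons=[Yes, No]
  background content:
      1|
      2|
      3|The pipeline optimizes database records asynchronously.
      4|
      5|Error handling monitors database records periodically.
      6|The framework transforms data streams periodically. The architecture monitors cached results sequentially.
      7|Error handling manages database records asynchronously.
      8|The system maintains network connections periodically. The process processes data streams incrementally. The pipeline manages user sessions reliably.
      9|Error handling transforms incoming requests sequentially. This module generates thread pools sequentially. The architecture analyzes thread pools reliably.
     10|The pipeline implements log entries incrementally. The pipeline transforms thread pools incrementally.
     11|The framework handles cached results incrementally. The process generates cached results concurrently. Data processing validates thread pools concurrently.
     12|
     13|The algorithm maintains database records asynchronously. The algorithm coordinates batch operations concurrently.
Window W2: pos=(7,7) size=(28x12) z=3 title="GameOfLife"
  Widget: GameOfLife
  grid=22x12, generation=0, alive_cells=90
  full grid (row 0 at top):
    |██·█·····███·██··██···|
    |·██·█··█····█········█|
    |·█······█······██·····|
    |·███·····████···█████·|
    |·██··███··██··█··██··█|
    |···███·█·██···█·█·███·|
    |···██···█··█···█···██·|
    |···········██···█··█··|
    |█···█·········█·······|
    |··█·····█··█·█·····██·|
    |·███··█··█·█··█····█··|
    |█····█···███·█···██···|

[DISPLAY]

                                                    
                                                    
              ┏━━━━━━━━━━━━━━━━━━━━━━━━┓            
              ┃ Calculator             ┃            
             ┏━━━━━━━━━━━━━━━━━━━━━━━━━━━━━━━━┓     
━━━━━━━━━━━━━━━━━━━━━━┓dal                    ┃     
eOfLife               ┃───────────────────────┨     
──────────────────────┨                       ┃     
 0                    ┃                       ┃     
····█······██·····    ┃────────────────────┐e ┃     
·····████···█████·    ┃ Delete File?       │  ┃     
·███··██··█··██··█    ┃e before closing?   │se┃     
██·█·██···█·█·███·    ┃  Don't Save   Cance│st┃     
█···█··█···█···██·    ┃────────────────────┘e ┃     
·······██···█··█··    ┃m maintains network con┃     
█·········█·······    ┃dling transforms incomi┃     
━━━━━━━━━━━━━━━━━━━━━━┛━━━━━━━━━━━━━━━━━━━━━━━┛     


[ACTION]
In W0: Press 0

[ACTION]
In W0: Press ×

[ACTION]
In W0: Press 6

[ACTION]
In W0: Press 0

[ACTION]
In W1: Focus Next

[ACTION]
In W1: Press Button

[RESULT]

                                                    
                                                    
              ┏━━━━━━━━━━━━━━━━━━━━━━━━┓            
              ┃ Calculator             ┃            
             ┏━━━━━━━━━━━━━━━━━━━━━━━━━━━━━━━━┓     
━━━━━━━━━━━━━━━━━━━━━━┓dal                    ┃     
eOfLife               ┃───────────────────────┨     
──────────────────────┨                       ┃     
 0                    ┃                       ┃     
····█······██·····    ┃ine optimizes database ┃     
·····████···█████·    ┃                       ┃     
·███··██··█··██··█    ┃dling monitors database┃     
██·█·██···█·█·███·    ┃work transforms data st┃     
█···█··█···█···██·    ┃dling manages database ┃     
·······██···█··█··    ┃m maintains network con┃     
█·········█·······    ┃dling transforms incomi┃     
━━━━━━━━━━━━━━━━━━━━━━┛━━━━━━━━━━━━━━━━━━━━━━━┛     
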